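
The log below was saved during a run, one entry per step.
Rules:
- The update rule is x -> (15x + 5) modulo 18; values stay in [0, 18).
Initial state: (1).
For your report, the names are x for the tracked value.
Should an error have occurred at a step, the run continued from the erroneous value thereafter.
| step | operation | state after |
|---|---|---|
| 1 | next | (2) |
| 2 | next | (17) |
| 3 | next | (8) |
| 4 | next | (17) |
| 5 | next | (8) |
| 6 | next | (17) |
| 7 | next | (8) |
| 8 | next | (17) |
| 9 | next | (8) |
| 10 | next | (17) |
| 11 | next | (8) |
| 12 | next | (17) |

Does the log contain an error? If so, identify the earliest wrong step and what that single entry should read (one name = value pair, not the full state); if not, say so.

no error

1. x = (15*1 + 5) mod 18 = 2 (in agreement)
2. x = (15*2 + 5) mod 18 = 17 (checks out)
3. x = (15*17 + 5) mod 18 = 8 (matches)
4. x = (15*8 + 5) mod 18 = 17 (verified)
5. x = (15*17 + 5) mod 18 = 8 (consistent with the log)
6. x = (15*8 + 5) mod 18 = 17 (confirmed correct)
7. x = (15*17 + 5) mod 18 = 8 (confirmed correct)
8. x = (15*8 + 5) mod 18 = 17 (verified)
9. x = (15*17 + 5) mod 18 = 8 (agrees with the log)
10. x = (15*8 + 5) mod 18 = 17 (same as recorded)
11. x = (15*17 + 5) mod 18 = 8 (agrees with the log)
12. x = (15*8 + 5) mod 18 = 17 (matches)
All steps check out; nothing to correct.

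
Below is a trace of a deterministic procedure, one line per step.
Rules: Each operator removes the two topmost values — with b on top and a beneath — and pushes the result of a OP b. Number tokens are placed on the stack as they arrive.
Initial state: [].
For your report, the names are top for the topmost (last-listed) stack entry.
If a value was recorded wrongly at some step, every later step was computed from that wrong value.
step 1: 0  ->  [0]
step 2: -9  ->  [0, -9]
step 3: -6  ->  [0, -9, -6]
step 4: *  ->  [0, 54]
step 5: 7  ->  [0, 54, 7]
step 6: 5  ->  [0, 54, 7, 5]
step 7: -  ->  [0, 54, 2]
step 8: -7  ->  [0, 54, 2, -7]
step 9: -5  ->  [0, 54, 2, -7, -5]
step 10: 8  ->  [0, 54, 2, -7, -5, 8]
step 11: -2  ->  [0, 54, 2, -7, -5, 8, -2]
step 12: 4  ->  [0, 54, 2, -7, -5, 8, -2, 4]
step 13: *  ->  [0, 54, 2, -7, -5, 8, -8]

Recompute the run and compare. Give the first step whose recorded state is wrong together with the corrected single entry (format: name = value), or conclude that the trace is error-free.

no error

step 1: push 0: top = 0 -> same as recorded
step 2: push -9: top = -9 -> in agreement
step 3: push -6: top = -6 -> in agreement
step 4: -9 * -6 = 54 -> matches
step 5: push 7: top = 7 -> no discrepancy
step 6: push 5: top = 5 -> confirmed correct
step 7: 7 - 5 = 2 -> consistent with the trace
step 8: push -7: top = -7 -> matches
step 9: push -5: top = -5 -> consistent with the trace
step 10: push 8: top = 8 -> agrees with the trace
step 11: push -2: top = -2 -> checks out
step 12: push 4: top = 4 -> agrees with the trace
step 13: -2 * 4 = -8 -> confirmed correct
All steps check out; nothing to correct.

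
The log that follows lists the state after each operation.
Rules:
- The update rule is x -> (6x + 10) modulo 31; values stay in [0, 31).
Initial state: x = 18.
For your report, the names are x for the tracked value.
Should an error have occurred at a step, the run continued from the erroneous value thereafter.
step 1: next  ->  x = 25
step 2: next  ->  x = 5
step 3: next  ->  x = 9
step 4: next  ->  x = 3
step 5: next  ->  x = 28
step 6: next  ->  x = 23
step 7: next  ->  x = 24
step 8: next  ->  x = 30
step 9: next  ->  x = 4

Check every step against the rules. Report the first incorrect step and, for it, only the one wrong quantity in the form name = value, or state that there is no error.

Step 1: x = (6*18 + 10) mod 31 = 25 — confirmed correct.
Step 2: x = (6*25 + 10) mod 31 = 5 — agrees with the log.
Step 3: x = (6*5 + 10) mod 31 = 9 — in agreement.
Step 4: x = (6*9 + 10) mod 31 = 2 — the log has a different value.
Step 4 is the first one off; corrected, x = 2.

step 4, x = 2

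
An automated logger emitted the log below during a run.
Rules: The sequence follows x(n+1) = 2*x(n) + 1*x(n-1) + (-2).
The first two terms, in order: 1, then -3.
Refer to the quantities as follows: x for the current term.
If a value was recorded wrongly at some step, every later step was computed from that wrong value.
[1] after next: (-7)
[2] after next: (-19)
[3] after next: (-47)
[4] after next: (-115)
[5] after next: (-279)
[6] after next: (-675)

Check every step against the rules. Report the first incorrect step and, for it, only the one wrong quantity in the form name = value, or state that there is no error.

Step 1: x = 2*(-3) + (1)*(1) + (-2) = -7 — in agreement.
Step 2: x = 2*(-7) + (1)*(-3) + (-2) = -19 — verified.
Step 3: x = 2*(-19) + (1)*(-7) + (-2) = -47 — agrees with the log.
Step 4: x = 2*(-47) + (1)*(-19) + (-2) = -115 — in agreement.
Step 5: x = 2*(-115) + (1)*(-47) + (-2) = -279 — checks out.
Step 6: x = 2*(-279) + (1)*(-115) + (-2) = -675 — confirmed correct.
Each recorded entry agrees with the recomputation.

no error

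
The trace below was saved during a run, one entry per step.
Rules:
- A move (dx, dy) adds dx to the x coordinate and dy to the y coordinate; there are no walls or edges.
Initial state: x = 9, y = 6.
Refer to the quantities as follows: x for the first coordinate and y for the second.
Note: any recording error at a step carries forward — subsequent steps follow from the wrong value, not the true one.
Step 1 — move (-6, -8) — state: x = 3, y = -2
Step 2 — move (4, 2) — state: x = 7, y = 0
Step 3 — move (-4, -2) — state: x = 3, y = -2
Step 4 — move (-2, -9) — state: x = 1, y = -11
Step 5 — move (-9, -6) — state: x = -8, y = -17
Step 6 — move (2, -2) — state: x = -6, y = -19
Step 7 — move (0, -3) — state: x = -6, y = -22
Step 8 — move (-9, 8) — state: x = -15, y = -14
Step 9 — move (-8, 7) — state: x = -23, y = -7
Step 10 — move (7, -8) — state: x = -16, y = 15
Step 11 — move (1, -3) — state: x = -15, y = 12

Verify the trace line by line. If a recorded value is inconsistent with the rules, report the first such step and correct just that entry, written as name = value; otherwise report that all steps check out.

step 10, y = -15

Step 1: x = 9 + (-6) = 3, y = 6 + (-8) = -2 — no discrepancy.
Step 2: x = 3 + (4) = 7, y = -2 + (2) = 0 — checks out.
Step 3: x = 7 + (-4) = 3, y = 0 + (-2) = -2 — confirmed correct.
Step 4: x = 3 + (-2) = 1, y = -2 + (-9) = -11 — same as recorded.
Step 5: x = 1 + (-9) = -8, y = -11 + (-6) = -17 — in agreement.
Step 6: x = -8 + (2) = -6, y = -17 + (-2) = -19 — agrees with the trace.
Step 7: x = -6 + (0) = -6, y = -19 + (-3) = -22 — same as recorded.
Step 8: x = -6 + (-9) = -15, y = -22 + (8) = -14 — consistent with the trace.
Step 9: x = -15 + (-8) = -23, y = -14 + (7) = -7 — agrees with the trace.
Step 10: x = -23 + (7) = -16, y = -7 + (-8) = -15 — the trace disagrees here.
That makes step 10 the first incorrect line — y = -15 is what it should show.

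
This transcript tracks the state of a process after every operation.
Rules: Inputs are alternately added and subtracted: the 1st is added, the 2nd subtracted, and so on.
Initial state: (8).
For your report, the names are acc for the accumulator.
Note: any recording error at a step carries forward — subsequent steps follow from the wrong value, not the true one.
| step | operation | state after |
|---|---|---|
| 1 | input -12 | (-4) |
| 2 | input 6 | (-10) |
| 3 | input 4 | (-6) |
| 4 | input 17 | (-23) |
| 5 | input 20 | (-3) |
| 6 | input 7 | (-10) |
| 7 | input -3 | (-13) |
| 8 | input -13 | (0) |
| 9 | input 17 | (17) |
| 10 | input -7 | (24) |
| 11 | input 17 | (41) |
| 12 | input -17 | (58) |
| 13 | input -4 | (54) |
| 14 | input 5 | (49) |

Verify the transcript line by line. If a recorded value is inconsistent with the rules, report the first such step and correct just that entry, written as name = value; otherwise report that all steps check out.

no error

Recomputing the run from the initial state:
step 1: acc = -4
step 2: acc = -10
step 3: acc = -6
step 4: acc = -23
step 5: acc = -3
step 6: acc = -10
step 7: acc = -13
step 8: acc = 0
step 9: acc = 17
step 10: acc = 24
step 11: acc = 41
step 12: acc = 58
step 13: acc = 54
step 14: acc = 49
This matches the transcript at every step.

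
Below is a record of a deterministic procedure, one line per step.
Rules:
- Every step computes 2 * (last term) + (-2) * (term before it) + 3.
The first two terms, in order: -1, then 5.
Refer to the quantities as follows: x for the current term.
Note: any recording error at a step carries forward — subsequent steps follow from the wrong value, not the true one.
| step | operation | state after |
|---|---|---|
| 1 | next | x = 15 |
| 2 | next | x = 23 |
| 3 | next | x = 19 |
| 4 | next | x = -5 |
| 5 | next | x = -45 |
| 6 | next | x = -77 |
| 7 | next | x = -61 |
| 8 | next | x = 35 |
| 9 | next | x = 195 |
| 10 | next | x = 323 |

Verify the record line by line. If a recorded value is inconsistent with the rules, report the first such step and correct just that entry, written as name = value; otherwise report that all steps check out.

no error

1. x = 2*(5) + (-2)*(-1) + (3) = 15 (confirmed correct)
2. x = 2*(15) + (-2)*(5) + (3) = 23 (exactly as logged)
3. x = 2*(23) + (-2)*(15) + (3) = 19 (confirmed correct)
4. x = 2*(19) + (-2)*(23) + (3) = -5 (no discrepancy)
5. x = 2*(-5) + (-2)*(19) + (3) = -45 (confirmed correct)
6. x = 2*(-45) + (-2)*(-5) + (3) = -77 (no discrepancy)
7. x = 2*(-77) + (-2)*(-45) + (3) = -61 (checks out)
8. x = 2*(-61) + (-2)*(-77) + (3) = 35 (consistent with the record)
9. x = 2*(35) + (-2)*(-61) + (3) = 195 (consistent with the record)
10. x = 2*(195) + (-2)*(35) + (3) = 323 (same as recorded)
No step deviates from the rules.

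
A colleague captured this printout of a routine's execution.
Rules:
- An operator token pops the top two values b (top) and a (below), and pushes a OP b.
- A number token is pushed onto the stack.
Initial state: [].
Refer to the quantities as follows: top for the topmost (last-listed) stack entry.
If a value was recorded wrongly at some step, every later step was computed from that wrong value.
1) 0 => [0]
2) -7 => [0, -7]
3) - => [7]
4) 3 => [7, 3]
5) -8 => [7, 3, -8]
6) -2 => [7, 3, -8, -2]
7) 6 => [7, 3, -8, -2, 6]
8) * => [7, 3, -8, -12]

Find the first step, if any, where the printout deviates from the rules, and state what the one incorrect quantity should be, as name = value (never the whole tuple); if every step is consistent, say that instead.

1. push 0: top = 0 (no discrepancy)
2. push -7: top = -7 (confirmed correct)
3. 0 - -7 = 7 (consistent with the printout)
4. push 3: top = 3 (exactly as logged)
5. push -8: top = -8 (consistent with the printout)
6. push -2: top = -2 (verified)
7. push 6: top = 6 (checks out)
8. -2 * 6 = -12 (verified)
Each recorded entry agrees with the recomputation.

no error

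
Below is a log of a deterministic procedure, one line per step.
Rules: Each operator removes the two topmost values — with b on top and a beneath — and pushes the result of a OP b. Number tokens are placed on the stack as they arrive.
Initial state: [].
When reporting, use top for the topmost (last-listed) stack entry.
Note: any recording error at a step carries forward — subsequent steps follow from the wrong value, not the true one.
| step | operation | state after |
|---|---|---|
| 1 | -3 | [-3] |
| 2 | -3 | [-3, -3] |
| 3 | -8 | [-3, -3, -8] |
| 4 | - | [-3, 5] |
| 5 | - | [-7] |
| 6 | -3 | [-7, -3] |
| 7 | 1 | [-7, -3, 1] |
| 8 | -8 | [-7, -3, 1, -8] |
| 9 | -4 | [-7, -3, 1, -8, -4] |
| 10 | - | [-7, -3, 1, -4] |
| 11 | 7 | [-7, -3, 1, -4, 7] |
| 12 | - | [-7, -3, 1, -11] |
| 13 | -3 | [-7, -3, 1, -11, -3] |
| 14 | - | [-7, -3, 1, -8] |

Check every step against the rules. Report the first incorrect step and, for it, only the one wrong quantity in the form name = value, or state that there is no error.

Step 1: push -3: top = -3 — checks out.
Step 2: push -3: top = -3 — agrees with the log.
Step 3: push -8: top = -8 — same as recorded.
Step 4: -3 - -8 = 5 — no discrepancy.
Step 5: -3 - 5 = -8 — the log has a different value.
The earliest wrong entry is at step 5: it should read top = -8.

step 5, top = -8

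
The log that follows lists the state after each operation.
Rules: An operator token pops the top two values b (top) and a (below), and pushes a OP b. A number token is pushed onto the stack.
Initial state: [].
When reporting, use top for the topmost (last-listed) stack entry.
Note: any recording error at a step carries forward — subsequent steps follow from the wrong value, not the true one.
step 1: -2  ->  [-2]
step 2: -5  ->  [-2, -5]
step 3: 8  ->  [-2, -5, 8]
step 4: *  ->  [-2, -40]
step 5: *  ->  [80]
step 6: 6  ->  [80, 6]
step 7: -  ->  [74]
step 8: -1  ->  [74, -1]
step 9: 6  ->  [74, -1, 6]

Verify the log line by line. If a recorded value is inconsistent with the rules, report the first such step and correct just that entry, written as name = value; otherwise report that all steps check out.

Step 1: push -2: top = -2 — exactly as logged.
Step 2: push -5: top = -5 — matches.
Step 3: push 8: top = 8 — exactly as logged.
Step 4: -5 * 8 = -40 — no discrepancy.
Step 5: -2 * -40 = 80 — agrees with the log.
Step 6: push 6: top = 6 — checks out.
Step 7: 80 - 6 = 74 — checks out.
Step 8: push -1: top = -1 — verified.
Step 9: push 6: top = 6 — checks out.
The whole run recomputes cleanly — no discrepancies.

no error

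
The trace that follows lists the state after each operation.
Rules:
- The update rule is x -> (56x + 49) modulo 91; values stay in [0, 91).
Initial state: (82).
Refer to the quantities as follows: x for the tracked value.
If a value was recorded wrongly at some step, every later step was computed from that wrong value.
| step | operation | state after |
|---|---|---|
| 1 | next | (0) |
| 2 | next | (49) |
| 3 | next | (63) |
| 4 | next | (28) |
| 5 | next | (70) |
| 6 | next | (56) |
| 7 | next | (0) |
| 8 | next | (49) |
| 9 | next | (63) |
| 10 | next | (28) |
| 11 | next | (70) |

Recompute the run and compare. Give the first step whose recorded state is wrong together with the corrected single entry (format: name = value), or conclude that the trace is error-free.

Recomputing the run from the initial state:
step 1: x = 0
step 2: x = 49
step 3: x = 63
step 4: x = 28
step 5: x = 70
step 6: x = 56
step 7: x = 0
step 8: x = 49
step 9: x = 63
step 10: x = 28
step 11: x = 70
This matches the trace at every step.

no error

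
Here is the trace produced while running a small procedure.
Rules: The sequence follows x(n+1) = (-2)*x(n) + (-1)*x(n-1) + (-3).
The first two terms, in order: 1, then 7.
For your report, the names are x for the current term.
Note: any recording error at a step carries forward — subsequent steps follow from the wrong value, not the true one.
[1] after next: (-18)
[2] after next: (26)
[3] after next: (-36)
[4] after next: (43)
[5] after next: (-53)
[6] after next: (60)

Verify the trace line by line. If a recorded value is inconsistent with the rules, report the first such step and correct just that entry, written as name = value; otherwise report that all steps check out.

step 3, x = -37

Recomputing the run from the initial state:
step 1: x = -18
step 2: x = 26
step 3: x = -37
step 4: x = 45
step 5: x = -56
step 6: x = 64
The first disagreement with the trace is at step 3, where the value should be x = -37.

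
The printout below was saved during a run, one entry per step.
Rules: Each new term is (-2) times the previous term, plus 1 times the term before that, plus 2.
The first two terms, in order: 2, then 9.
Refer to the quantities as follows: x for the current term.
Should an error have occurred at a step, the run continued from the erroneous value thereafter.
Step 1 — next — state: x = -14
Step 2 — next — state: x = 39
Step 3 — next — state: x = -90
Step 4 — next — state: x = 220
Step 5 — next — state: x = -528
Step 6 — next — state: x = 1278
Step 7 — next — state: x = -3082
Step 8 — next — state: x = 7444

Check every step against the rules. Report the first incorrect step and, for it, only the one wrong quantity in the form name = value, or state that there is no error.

step 4, x = 221

1. x = -2*(9) + (1)*(2) + (2) = -14 (agrees with the printout)
2. x = -2*(-14) + (1)*(9) + (2) = 39 (matches)
3. x = -2*(39) + (1)*(-14) + (2) = -90 (exactly as logged)
4. x = -2*(-90) + (1)*(39) + (2) = 221 (this is not what the printout shows)
The audit stops at step 4: the recorded entry is wrong and should be x = 221.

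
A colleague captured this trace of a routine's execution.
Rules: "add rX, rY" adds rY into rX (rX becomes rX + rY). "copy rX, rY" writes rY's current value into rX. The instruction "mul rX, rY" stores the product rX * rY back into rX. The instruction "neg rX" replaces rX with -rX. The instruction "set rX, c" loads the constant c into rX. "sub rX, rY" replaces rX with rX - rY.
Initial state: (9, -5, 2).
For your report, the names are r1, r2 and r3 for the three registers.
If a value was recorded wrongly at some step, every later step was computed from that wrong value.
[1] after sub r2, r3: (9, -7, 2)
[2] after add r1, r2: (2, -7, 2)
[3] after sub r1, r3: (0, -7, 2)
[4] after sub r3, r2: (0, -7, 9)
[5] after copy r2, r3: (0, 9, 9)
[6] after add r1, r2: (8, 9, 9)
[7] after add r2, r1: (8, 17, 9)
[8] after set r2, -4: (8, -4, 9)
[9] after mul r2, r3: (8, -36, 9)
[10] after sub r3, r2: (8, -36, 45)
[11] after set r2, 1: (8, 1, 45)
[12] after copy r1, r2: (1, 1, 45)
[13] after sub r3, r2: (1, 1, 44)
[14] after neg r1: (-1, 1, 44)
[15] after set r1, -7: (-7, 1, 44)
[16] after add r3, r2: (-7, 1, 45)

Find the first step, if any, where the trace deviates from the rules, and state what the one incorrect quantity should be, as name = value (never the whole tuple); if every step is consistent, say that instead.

step 6, r1 = 9

Step 1: r2 = -5 - 2 = -7 — no discrepancy.
Step 2: r1 = 9 + -7 = 2 — in agreement.
Step 3: r1 = 2 - 2 = 0 — in agreement.
Step 4: r3 = 2 - -7 = 9 — exactly as logged.
Step 5: r2 = 9 — confirmed correct.
Step 6: r1 = 0 + 9 = 9 — this is not what the trace shows.
So the first discrepancy is step 6, where the right value is r1 = 9.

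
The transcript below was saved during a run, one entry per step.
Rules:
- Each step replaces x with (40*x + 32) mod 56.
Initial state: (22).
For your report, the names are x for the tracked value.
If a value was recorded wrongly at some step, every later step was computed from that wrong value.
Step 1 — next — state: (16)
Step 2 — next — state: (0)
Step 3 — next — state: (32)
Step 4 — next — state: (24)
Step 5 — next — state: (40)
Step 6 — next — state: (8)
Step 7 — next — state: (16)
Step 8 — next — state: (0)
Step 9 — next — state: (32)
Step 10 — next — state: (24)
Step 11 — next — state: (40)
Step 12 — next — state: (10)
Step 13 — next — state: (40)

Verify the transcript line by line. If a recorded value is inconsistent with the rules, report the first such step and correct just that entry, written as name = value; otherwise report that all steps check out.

Recomputing the run from the initial state:
step 1: x = 16
step 2: x = 0
step 3: x = 32
step 4: x = 24
step 5: x = 40
step 6: x = 8
step 7: x = 16
step 8: x = 0
step 9: x = 32
step 10: x = 24
step 11: x = 40
step 12: x = 8
step 13: x = 16
The first disagreement with the transcript is at step 12, where the value should be x = 8.

step 12, x = 8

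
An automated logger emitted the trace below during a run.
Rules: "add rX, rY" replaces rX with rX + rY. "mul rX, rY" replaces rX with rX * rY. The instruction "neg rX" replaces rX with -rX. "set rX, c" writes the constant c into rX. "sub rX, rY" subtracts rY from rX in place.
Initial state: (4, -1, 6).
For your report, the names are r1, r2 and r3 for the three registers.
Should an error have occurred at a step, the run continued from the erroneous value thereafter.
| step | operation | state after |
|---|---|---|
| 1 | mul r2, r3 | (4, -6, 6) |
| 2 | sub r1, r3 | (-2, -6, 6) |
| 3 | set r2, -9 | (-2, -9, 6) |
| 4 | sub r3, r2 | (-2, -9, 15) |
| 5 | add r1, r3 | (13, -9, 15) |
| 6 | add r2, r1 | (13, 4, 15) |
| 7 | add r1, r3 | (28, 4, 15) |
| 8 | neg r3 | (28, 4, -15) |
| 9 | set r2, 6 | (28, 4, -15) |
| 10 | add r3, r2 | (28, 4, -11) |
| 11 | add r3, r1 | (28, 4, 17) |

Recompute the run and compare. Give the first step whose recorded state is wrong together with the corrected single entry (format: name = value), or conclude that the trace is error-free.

Step 1: r2 = -1 * 6 = -6 — consistent with the trace.
Step 2: r1 = 4 - 6 = -2 — no discrepancy.
Step 3: r2 = -9 — agrees with the trace.
Step 4: r3 = 6 - -9 = 15 — checks out.
Step 5: r1 = -2 + 15 = 13 — verified.
Step 6: r2 = -9 + 13 = 4 — confirmed correct.
Step 7: r1 = 13 + 15 = 28 — in agreement.
Step 8: r3 = -(15) = -15 — matches.
Step 9: r2 = 6 — first mismatch against the trace.
That makes step 9 the first incorrect line — r2 = 6 is what it should show.

step 9, r2 = 6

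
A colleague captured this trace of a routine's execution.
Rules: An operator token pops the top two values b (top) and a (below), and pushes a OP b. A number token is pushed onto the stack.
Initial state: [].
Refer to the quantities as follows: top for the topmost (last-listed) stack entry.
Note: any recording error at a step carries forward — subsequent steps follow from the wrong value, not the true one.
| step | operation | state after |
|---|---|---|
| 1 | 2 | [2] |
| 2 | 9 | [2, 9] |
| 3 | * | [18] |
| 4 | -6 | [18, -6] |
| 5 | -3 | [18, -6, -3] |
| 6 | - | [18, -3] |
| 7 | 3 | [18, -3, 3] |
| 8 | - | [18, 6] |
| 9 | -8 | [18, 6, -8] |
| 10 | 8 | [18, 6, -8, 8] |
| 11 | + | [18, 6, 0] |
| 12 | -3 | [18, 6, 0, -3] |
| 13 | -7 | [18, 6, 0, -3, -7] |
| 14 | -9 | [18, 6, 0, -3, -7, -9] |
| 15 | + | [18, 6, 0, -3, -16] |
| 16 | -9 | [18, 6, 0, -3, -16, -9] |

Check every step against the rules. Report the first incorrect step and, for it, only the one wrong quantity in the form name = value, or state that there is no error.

step 8, top = -6

step 1: push 2: top = 2 -> matches
step 2: push 9: top = 9 -> exactly as logged
step 3: 2 * 9 = 18 -> verified
step 4: push -6: top = -6 -> matches
step 5: push -3: top = -3 -> confirmed correct
step 6: -6 - -3 = -3 -> agrees with the trace
step 7: push 3: top = 3 -> checks out
step 8: -3 - 3 = -6 -> this is not what the trace shows
Step 8 is the first one off; corrected, top = -6.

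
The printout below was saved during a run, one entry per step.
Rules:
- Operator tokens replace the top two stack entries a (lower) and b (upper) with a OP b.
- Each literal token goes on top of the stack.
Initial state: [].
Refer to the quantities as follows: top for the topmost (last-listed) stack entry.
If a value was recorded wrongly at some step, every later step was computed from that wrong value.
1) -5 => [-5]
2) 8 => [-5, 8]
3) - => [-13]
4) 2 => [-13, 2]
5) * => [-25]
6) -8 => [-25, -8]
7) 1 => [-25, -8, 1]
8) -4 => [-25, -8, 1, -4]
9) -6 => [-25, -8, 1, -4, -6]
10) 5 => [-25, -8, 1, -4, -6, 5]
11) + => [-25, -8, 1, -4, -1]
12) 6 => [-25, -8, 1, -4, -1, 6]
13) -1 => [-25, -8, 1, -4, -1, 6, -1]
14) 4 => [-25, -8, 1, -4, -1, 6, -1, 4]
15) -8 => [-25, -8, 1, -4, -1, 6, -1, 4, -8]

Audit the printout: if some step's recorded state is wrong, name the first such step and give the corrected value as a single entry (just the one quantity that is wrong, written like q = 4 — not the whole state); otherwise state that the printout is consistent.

step 1: push -5: top = -5 -> checks out
step 2: push 8: top = 8 -> matches
step 3: -5 - 8 = -13 -> exactly as logged
step 4: push 2: top = 2 -> no discrepancy
step 5: -13 * 2 = -26 -> the entry is off here
That makes step 5 the first incorrect line — top = -26 is what it should show.

step 5, top = -26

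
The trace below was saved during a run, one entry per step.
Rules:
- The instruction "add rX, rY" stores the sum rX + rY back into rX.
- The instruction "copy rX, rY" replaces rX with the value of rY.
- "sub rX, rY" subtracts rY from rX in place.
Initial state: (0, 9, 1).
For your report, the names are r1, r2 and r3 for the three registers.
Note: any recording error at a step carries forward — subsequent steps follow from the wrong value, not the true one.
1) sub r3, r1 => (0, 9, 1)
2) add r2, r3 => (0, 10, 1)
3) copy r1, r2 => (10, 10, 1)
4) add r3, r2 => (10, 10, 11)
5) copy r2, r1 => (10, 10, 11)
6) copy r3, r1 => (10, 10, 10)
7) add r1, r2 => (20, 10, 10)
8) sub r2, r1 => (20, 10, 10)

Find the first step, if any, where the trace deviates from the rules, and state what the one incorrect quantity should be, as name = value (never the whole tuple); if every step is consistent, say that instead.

1. r3 = 1 - 0 = 1 (consistent with the trace)
2. r2 = 9 + 1 = 10 (consistent with the trace)
3. r1 = 10 (agrees with the trace)
4. r3 = 1 + 10 = 11 (verified)
5. r2 = 10 (same as recorded)
6. r3 = 10 (confirmed correct)
7. r1 = 10 + 10 = 20 (exactly as logged)
8. r2 = 10 - 20 = -10 (the trace has a different value)
That makes step 8 the first incorrect line — r2 = -10 is what it should show.

step 8, r2 = -10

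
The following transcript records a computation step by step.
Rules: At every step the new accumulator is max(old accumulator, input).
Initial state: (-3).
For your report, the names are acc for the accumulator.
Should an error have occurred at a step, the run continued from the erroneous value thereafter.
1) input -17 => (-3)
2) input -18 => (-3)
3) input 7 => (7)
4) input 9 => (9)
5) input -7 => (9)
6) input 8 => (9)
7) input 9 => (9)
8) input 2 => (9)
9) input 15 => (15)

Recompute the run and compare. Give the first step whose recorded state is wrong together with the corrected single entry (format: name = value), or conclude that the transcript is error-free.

no error

Recomputing the run from the initial state:
step 1: acc = -3
step 2: acc = -3
step 3: acc = 7
step 4: acc = 9
step 5: acc = 9
step 6: acc = 9
step 7: acc = 9
step 8: acc = 9
step 9: acc = 15
This matches the transcript at every step.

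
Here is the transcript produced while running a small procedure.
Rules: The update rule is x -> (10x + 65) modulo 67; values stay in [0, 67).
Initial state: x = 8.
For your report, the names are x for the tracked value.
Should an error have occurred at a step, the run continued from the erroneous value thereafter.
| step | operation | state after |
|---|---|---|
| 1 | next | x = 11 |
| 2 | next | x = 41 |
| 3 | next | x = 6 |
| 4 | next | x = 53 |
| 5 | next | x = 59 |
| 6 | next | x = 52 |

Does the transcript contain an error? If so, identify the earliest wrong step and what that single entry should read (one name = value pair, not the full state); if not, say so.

step 1: x = (10*8 + 65) mod 67 = 11 -> confirmed correct
step 2: x = (10*11 + 65) mod 67 = 41 -> agrees with the transcript
step 3: x = (10*41 + 65) mod 67 = 6 -> verified
step 4: x = (10*6 + 65) mod 67 = 58 -> the transcript disagrees here
The earliest wrong entry is at step 4: it should read x = 58.

step 4, x = 58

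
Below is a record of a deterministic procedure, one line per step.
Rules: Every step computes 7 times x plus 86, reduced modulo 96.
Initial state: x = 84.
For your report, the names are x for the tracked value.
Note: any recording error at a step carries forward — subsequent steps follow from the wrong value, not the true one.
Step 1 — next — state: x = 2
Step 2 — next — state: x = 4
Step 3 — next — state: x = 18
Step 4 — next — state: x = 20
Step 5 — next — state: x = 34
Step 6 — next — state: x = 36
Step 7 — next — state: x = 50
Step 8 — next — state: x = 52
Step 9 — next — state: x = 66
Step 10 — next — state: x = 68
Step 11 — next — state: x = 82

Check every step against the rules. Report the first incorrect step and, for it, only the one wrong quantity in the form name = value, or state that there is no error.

step 1: x = (7*84 + 86) mod 96 = 2 -> consistent with the record
step 2: x = (7*2 + 86) mod 96 = 4 -> verified
step 3: x = (7*4 + 86) mod 96 = 18 -> in agreement
step 4: x = (7*18 + 86) mod 96 = 20 -> no discrepancy
step 5: x = (7*20 + 86) mod 96 = 34 -> matches
step 6: x = (7*34 + 86) mod 96 = 36 -> in agreement
step 7: x = (7*36 + 86) mod 96 = 50 -> confirmed correct
step 8: x = (7*50 + 86) mod 96 = 52 -> checks out
step 9: x = (7*52 + 86) mod 96 = 66 -> no discrepancy
step 10: x = (7*66 + 86) mod 96 = 68 -> checks out
step 11: x = (7*68 + 86) mod 96 = 82 -> no discrepancy
Each recorded entry agrees with the recomputation.

no error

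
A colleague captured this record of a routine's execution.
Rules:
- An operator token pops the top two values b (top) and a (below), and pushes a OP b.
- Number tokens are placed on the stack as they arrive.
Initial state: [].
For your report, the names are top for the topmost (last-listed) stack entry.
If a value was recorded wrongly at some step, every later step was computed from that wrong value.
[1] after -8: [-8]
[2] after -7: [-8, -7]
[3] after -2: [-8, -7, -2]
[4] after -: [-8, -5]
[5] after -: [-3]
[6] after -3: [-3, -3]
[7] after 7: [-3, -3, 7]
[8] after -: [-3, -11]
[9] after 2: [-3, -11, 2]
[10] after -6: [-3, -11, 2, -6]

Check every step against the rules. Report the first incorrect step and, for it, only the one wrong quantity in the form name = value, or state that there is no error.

Step 1: push -8: top = -8 — in agreement.
Step 2: push -7: top = -7 — checks out.
Step 3: push -2: top = -2 — same as recorded.
Step 4: -7 - -2 = -5 — matches.
Step 5: -8 - -5 = -3 — no discrepancy.
Step 6: push -3: top = -3 — agrees with the record.
Step 7: push 7: top = 7 — confirmed correct.
Step 8: -3 - 7 = -10 — the record has a different value.
The audit stops at step 8: the recorded entry is wrong and should be top = -10.

step 8, top = -10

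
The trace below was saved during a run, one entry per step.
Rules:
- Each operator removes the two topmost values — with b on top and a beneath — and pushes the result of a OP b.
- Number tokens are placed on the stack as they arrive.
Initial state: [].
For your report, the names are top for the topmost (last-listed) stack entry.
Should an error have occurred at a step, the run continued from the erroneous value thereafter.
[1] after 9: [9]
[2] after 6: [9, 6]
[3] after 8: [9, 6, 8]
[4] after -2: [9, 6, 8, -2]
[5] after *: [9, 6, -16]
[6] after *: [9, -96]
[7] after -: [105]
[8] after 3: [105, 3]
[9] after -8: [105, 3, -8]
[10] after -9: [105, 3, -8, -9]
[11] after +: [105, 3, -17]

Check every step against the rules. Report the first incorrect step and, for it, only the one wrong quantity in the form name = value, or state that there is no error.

no error

Step 1: push 9: top = 9 — consistent with the trace.
Step 2: push 6: top = 6 — matches.
Step 3: push 8: top = 8 — verified.
Step 4: push -2: top = -2 — checks out.
Step 5: 8 * -2 = -16 — in agreement.
Step 6: 6 * -16 = -96 — checks out.
Step 7: 9 - -96 = 105 — exactly as logged.
Step 8: push 3: top = 3 — in agreement.
Step 9: push -8: top = -8 — verified.
Step 10: push -9: top = -9 — matches.
Step 11: -8 + -9 = -17 — in agreement.
Every step is consistent.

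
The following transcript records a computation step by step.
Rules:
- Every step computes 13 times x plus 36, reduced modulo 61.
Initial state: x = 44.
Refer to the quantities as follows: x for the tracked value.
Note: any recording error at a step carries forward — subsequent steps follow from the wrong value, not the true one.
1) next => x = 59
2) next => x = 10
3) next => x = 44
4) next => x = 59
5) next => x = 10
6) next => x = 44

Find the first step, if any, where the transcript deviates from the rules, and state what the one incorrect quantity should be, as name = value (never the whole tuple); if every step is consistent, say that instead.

no error

Step 1: x = (13*44 + 36) mod 61 = 59 — confirmed correct.
Step 2: x = (13*59 + 36) mod 61 = 10 — checks out.
Step 3: x = (13*10 + 36) mod 61 = 44 — checks out.
Step 4: x = (13*44 + 36) mod 61 = 59 — in agreement.
Step 5: x = (13*59 + 36) mod 61 = 10 — checks out.
Step 6: x = (13*10 + 36) mod 61 = 44 — agrees with the transcript.
Each recorded entry agrees with the recomputation.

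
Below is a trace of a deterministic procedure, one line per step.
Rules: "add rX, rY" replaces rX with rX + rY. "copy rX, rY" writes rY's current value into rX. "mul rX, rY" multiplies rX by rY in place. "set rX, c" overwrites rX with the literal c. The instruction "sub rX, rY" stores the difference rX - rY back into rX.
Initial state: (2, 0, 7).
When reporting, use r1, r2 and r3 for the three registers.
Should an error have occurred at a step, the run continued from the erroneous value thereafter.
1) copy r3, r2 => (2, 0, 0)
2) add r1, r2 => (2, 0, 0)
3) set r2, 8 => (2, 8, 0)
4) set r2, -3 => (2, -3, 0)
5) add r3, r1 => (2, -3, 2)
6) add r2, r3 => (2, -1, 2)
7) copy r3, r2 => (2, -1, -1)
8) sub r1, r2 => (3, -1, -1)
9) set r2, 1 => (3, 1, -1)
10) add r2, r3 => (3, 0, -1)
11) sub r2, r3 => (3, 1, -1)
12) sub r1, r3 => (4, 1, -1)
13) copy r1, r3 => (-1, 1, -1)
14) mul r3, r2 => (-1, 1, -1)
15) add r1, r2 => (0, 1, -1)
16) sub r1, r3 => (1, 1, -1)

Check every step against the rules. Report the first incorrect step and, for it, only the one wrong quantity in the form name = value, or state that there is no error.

Step 1: r3 = 0 — no discrepancy.
Step 2: r1 = 2 + 0 = 2 — in agreement.
Step 3: r2 = 8 — consistent with the trace.
Step 4: r2 = -3 — agrees with the trace.
Step 5: r3 = 0 + 2 = 2 — in agreement.
Step 6: r2 = -3 + 2 = -1 — consistent with the trace.
Step 7: r3 = -1 — confirmed correct.
Step 8: r1 = 2 - -1 = 3 — exactly as logged.
Step 9: r2 = 1 — verified.
Step 10: r2 = 1 + -1 = 0 — no discrepancy.
Step 11: r2 = 0 - -1 = 1 — checks out.
Step 12: r1 = 3 - -1 = 4 — consistent with the trace.
Step 13: r1 = -1 — checks out.
Step 14: r3 = -1 * 1 = -1 — matches.
Step 15: r1 = -1 + 1 = 0 — agrees with the trace.
Step 16: r1 = 0 - -1 = 1 — verified.
The recomputation confirms every line.

no error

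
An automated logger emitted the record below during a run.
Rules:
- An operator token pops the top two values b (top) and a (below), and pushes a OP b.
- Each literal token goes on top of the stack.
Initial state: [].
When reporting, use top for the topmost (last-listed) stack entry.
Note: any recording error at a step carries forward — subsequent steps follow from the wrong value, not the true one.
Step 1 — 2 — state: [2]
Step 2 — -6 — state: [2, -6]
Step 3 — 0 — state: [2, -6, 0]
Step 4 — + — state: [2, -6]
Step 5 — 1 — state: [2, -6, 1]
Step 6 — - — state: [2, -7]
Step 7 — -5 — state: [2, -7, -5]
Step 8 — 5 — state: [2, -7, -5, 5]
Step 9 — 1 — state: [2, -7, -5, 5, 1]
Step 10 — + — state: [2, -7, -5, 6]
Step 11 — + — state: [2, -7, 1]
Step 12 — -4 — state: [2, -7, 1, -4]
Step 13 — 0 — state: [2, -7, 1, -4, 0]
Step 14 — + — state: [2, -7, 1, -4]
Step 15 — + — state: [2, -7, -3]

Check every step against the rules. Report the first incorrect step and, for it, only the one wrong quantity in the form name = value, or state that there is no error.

Recomputing the run from the initial state:
step 1: [2]
step 2: [2, -6]
step 3: [2, -6, 0]
step 4: [2, -6]
step 5: [2, -6, 1]
step 6: [2, -7]
step 7: [2, -7, -5]
step 8: [2, -7, -5, 5]
step 9: [2, -7, -5, 5, 1]
step 10: [2, -7, -5, 6]
step 11: [2, -7, 1]
step 12: [2, -7, 1, -4]
step 13: [2, -7, 1, -4, 0]
step 14: [2, -7, 1, -4]
step 15: [2, -7, -3]
This matches the record at every step.

no error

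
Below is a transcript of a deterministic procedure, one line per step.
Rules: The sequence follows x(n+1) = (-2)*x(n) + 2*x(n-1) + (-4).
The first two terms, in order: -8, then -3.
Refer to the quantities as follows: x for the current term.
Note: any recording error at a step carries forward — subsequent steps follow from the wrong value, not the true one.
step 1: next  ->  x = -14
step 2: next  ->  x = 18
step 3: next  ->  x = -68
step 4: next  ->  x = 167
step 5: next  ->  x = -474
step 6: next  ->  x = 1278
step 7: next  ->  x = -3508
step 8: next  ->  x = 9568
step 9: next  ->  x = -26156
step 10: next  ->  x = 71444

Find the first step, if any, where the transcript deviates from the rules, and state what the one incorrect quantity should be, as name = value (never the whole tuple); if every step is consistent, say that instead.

Recomputing the run from the initial state:
step 1: x = -14
step 2: x = 18
step 3: x = -68
step 4: x = 168
step 5: x = -476
step 6: x = 1284
step 7: x = -3524
step 8: x = 9612
step 9: x = -26276
step 10: x = 71772
The first disagreement with the transcript is at step 4, where the value should be x = 168.

step 4, x = 168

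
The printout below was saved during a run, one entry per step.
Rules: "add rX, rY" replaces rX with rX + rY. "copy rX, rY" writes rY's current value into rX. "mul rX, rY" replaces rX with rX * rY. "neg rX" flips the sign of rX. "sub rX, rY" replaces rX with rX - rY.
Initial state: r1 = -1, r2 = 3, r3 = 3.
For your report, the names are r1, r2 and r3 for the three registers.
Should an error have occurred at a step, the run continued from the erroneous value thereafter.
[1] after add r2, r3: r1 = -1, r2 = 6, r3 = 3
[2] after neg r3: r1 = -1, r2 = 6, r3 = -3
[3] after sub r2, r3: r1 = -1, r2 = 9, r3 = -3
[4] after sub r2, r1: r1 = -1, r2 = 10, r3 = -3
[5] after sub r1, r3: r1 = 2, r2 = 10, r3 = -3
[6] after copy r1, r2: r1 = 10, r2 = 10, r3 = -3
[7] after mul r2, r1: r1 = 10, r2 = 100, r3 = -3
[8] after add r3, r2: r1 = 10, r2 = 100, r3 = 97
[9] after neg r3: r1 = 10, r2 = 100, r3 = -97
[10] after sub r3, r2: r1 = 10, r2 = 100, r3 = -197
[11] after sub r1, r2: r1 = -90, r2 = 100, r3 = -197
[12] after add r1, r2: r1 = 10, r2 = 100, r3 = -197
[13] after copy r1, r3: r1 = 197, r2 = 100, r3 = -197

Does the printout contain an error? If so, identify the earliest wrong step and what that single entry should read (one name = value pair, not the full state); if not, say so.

step 13, r1 = -197

Recomputing the run from the initial state:
step 1: r1 = -1, r2 = 6, r3 = 3
step 2: r1 = -1, r2 = 6, r3 = -3
step 3: r1 = -1, r2 = 9, r3 = -3
step 4: r1 = -1, r2 = 10, r3 = -3
step 5: r1 = 2, r2 = 10, r3 = -3
step 6: r1 = 10, r2 = 10, r3 = -3
step 7: r1 = 10, r2 = 100, r3 = -3
step 8: r1 = 10, r2 = 100, r3 = 97
step 9: r1 = 10, r2 = 100, r3 = -97
step 10: r1 = 10, r2 = 100, r3 = -197
step 11: r1 = -90, r2 = 100, r3 = -197
step 12: r1 = 10, r2 = 100, r3 = -197
step 13: r1 = -197, r2 = 100, r3 = -197
The first disagreement with the printout is at step 13, where the value should be r1 = -197.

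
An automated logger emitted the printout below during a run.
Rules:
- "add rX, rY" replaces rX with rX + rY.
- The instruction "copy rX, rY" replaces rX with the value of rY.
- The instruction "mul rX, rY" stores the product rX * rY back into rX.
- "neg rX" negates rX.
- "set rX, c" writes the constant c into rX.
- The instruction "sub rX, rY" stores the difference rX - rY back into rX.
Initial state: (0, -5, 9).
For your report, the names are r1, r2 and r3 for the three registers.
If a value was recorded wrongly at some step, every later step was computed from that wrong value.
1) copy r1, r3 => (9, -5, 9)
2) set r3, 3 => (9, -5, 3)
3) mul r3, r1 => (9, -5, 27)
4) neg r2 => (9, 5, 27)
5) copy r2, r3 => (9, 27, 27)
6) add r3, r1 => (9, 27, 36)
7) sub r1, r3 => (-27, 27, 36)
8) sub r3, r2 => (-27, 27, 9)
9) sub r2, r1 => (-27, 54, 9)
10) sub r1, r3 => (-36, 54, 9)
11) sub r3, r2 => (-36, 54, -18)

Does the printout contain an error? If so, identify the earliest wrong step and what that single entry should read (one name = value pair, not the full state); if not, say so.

Step 1: r1 = 9 — no discrepancy.
Step 2: r3 = 3 — matches.
Step 3: r3 = 3 * 9 = 27 — checks out.
Step 4: r2 = -(-5) = 5 — same as recorded.
Step 5: r2 = 27 — verified.
Step 6: r3 = 27 + 9 = 36 — matches.
Step 7: r1 = 9 - 36 = -27 — no discrepancy.
Step 8: r3 = 36 - 27 = 9 — no discrepancy.
Step 9: r2 = 27 - -27 = 54 — matches.
Step 10: r1 = -27 - 9 = -36 — matches.
Step 11: r3 = 9 - 54 = -45 — the entry is off here.
That makes step 11 the first incorrect line — r3 = -45 is what it should show.

step 11, r3 = -45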